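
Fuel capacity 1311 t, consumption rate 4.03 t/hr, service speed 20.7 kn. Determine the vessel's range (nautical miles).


Formula: endurance = fuel / rate; range = endurance * speed
Step 1 — endurance = 1311 / 4.03 = 325.3102 hours
Step 2 — range = 325.3102 * 20.7 ≈ 6733.9 nautical miles (5 s.f.)

6733.9 NM


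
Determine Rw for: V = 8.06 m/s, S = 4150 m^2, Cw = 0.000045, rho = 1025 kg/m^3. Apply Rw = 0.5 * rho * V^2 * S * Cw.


Formula: Rw = 0.5 * rho * V^2 * S * Cw
Step 1 — V^2 = 8.06^2 = 64.9636
Step 2 — 0.5 * rho * V^2 = 0.5 * 1025 * 64.9636 = 33293.845
Step 3 — Rw = 33293.845 * 4150 * 0.000045 ≈ 6217.6 N (5 s.f.)

6217.6 N


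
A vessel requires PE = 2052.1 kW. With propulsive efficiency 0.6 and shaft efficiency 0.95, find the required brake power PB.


Formula: PB = PE / (eta_D * eta_S)
Step 1 — combined efficiency = eta_D * eta_S = 0.6 * 0.95 = 0.57
Step 2 — PB = 2052.1 / 0.57 ≈ 3600.2 kW (5 s.f.)

3600.2 kW


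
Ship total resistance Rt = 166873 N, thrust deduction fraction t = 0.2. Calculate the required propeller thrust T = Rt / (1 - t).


Formula: T = Rt / (1 - t)
Step 1 — (1 - t) = 1 - 0.2 = 0.8
Step 2 — T = 166873 / 0.8 ≈ 208590 N (5 s.f.)

208590 N


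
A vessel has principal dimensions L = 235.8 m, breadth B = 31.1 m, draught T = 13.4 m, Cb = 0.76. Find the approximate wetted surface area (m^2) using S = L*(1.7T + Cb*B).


Formula: S = 1.7*L*T + V/T with V = Cb*L*B*T, i.e. S = L * (1.7*T + Cb*B)
Step 1 — 1.7*T = 1.7 * 13.4 = 22.78 m
Step 2 — Cb*B = 0.76 * 31.1 = 23.636 m
Step 3 — 1.7*T + Cb*B = 22.78 + 23.636 = 46.416 m
Step 4 — S = 235.8 * 46.416 ≈ 10945 m^2 (5 s.f.)

10945 m^2


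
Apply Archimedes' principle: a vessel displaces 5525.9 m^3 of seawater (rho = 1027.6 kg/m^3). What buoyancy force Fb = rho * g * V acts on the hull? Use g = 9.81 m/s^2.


Formula: Fb = rho * g * V
Substituting: Fb = 1027.6 * 9.81 * 5525.9
Intermediate: 1027.6 * 9.81 = 10080.756
Result: Fb = 10080.756 * 5525.9 ≈ 55705000 N (5 s.f.)

55705000 N


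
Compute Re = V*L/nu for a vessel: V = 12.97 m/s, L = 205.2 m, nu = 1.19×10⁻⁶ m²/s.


Formula: Re = V * L / nu
Step 1 — V * L = 12.97 * 205.2 = 2661.444 m^2/s
Step 2 — Re = 2661.444 / 1.19e-6 = 2.24e+09

2.24e+09


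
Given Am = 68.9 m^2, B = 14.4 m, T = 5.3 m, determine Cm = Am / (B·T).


Formula: Cm = Am / (B * T)
Step 1 — B * T = 14.4 * 5.3 = 76.32 m^2
Step 2 — Cm = 68.9 / 76.32 ≈ 0.90278 (5 s.f.)

0.90278


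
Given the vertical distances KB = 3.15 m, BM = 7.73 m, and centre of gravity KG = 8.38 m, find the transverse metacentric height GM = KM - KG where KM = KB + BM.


Formula: GM = KB + BM - KG
Step 1 — KM = KB + BM = 3.15 + 7.73 = 10.88 m
Step 2 — GM = KM - KG = 10.88 - 8.38 = 2.5 m

2.5 m


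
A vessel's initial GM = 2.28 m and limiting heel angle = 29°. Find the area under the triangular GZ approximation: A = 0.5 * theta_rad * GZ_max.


Formula: GZ_max = GM * sin(theta); Area = 0.5 * theta_rad * GZ_max
Step 1 — GZ_max = 2.28 * sin(29°) = 2.28 * 0.48481 = 1.105367 m
Step 2 — theta_rad = 29 * pi/180 = 0.506145 rad
Step 3 — Area = 0.5 * 0.506145 * 1.105367 ≈ 0.27974 m·rad (5 s.f.)

0.27974 m·rad


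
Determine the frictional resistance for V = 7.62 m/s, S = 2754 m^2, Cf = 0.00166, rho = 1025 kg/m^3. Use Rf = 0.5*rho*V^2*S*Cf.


Formula: Rf = 0.5 * rho * V^2 * S * Cf
Step 1 — V^2 = 7.62^2 = 58.0644
Step 2 — 0.5 * rho * V^2 = 0.5 * 1025 * 58.0644 = 29758.005
Step 3 — Rf = 29758.005 * 2754 * 0.00166 ≈ 136040 N (5 s.f.)

136040 N


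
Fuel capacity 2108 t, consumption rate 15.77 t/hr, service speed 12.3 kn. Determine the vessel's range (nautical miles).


Formula: endurance = fuel / rate; range = endurance * speed
Step 1 — endurance = 2108 / 15.77 = 133.6715 hours
Step 2 — range = 133.6715 * 12.3 ≈ 1644.2 nautical miles (5 s.f.)

1644.2 NM


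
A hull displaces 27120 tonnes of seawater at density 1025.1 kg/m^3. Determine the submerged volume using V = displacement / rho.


Formula: V = mass / rho
Step 1 — convert tonnes to kg: 27120 t * 1000 = 27120000 kg
Step 2 — V = 27120000 / 1025.1 ≈ 26456 m^3 (5 s.f.)

26456 m^3


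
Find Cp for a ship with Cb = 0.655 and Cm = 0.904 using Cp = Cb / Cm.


Formula: Cp = Cb / Cm
Substituting: Cp = 0.655 / 0.904
Result: Cp ≈ 0.72456 (5 s.f.)

0.72456


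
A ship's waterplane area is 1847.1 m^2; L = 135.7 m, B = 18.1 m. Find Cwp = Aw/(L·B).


Formula: Cwp = Aw / (L * B)
Step 1 — L * B = 135.7 * 18.1 = 2456.17 m^2
Step 2 — Cwp = 1847.1 / 2456.17 ≈ 0.75202 (5 s.f.)

0.75202


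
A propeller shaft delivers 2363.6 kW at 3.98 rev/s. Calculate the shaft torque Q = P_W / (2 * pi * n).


Formula: Q = P_W / (2 * pi * n)
Step 1 — P_W = 2363.6 kW * 1000 = 2363600.0 W
Step 2 — 2 * pi * n = 2 * pi * 3.98 = 25.007078
Step 3 — Q = 2363600.0 / 25.007078 ≈ 94517 N·m (5 s.f.)

94517 N·m


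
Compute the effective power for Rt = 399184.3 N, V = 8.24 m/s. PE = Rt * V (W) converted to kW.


Formula: PE = Rt * V / 1000 (kW)
Step 1 — PE (W) = 399184.3 * 8.24 = 3289278.632 W
Step 2 — PE (kW) = 3289278.632 / 1000 ≈ 3289.3 kW (5 s.f.)

3289.3 kW


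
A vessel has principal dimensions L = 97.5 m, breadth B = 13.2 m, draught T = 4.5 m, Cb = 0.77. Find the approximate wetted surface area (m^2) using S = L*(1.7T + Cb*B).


Formula: S = 1.7*L*T + V/T with V = Cb*L*B*T, i.e. S = L * (1.7*T + Cb*B)
Step 1 — 1.7*T = 1.7 * 4.5 = 7.65 m
Step 2 — Cb*B = 0.77 * 13.2 = 10.164 m
Step 3 — 1.7*T + Cb*B = 7.65 + 10.164 = 17.814 m
Step 4 — S = 97.5 * 17.814 ≈ 1736.9 m^2 (5 s.f.)

1736.9 m^2


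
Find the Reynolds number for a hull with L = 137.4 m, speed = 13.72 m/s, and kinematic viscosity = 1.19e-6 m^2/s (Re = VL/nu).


Formula: Re = V * L / nu
Step 1 — V * L = 13.72 * 137.4 = 1885.128 m^2/s
Step 2 — Re = 1885.128 / 1.19e-6 = 1.58e+09

1.58e+09


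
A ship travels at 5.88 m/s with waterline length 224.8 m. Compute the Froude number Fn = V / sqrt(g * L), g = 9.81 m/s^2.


Formula: Fn = V / sqrt(g * L)
Step 1 — g * L = 9.81 * 224.8 = 2205.288
Step 2 — sqrt(g * L) = sqrt(2205.288) = 46.960494
Step 3 — Fn = 5.88 / 46.960494 ≈ 0.12521 (5 s.f.)

0.12521


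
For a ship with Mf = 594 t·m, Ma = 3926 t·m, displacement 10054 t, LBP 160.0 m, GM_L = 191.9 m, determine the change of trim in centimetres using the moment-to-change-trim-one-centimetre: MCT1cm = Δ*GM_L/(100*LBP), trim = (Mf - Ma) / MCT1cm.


Formula: net trimming moment = Mf - Ma; MCT1cm = Δ*GM_L/(100*LBP); trim = net moment / MCT1cm
Step 1 — net trimming moment = 594 - 3926 = -3332 t·m
Step 2 — MCT1cm = 10054 * 191.9 / (100 * 160.0) = 120.5852 t·m/cm
Step 3 — trim = -3332 / 120.5852 ≈ -27.632 cm (5 s.f.)

-27.632 cm


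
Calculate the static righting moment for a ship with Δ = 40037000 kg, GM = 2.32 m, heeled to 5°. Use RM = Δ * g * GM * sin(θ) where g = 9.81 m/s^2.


Formula: GZ = GM * sin(theta); RM = disp * g * GZ
Step 1 — GZ = 2.32 * sin(5°) = 2.32 * 0.087156 = 0.202202 m
Step 2 — RM = 40037000 * 9.81 * 0.202202 ≈ 79417000 N·m (5 s.f.)

79417000 N·m


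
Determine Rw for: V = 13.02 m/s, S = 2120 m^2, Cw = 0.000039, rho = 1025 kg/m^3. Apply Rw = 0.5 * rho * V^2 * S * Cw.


Formula: Rw = 0.5 * rho * V^2 * S * Cw
Step 1 — V^2 = 13.02^2 = 169.5204
Step 2 — 0.5 * rho * V^2 = 0.5 * 1025 * 169.5204 = 86879.205
Step 3 — Rw = 86879.205 * 2120 * 0.000039 ≈ 7183.2 N (5 s.f.)

7183.2 N


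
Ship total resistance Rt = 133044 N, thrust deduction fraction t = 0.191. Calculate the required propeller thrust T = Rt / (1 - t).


Formula: T = Rt / (1 - t)
Step 1 — (1 - t) = 1 - 0.191 = 0.809
Step 2 — T = 133044 / 0.809 ≈ 164450 N (5 s.f.)

164450 N


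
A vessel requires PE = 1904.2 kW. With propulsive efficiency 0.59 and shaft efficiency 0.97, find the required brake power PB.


Formula: PB = PE / (eta_D * eta_S)
Step 1 — combined efficiency = eta_D * eta_S = 0.59 * 0.97 = 0.5723
Step 2 — PB = 1904.2 / 0.5723 ≈ 3327.3 kW (5 s.f.)

3327.3 kW


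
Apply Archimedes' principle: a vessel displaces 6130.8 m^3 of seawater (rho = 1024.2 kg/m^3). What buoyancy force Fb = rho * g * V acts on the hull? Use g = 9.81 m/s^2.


Formula: Fb = rho * g * V
Substituting: Fb = 1024.2 * 9.81 * 6130.8
Intermediate: 1024.2 * 9.81 = 10047.402
Result: Fb = 10047.402 * 6130.8 ≈ 61599000 N (5 s.f.)

61599000 N


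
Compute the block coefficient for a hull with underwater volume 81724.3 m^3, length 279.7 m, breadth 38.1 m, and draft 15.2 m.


Formula: Cb = V / (L * B * T)
Step 1 — L * B * T = 279.7 * 38.1 * 15.2 = 161979.864 m^3
Step 2 — Cb = 81724.3 / 161979.864 ≈ 0.50453 (5 s.f.)

0.50453


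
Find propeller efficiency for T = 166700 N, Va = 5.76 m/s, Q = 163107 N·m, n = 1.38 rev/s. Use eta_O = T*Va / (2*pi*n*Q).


Formula: eta = T * Va / (2 * pi * n * Q)
Step 1 — numerator = T * Va = 166700 * 5.76 = 960192.0
Step 2 — 2 * pi * n = 2 * pi * 1.38 = 8.670796
Step 3 — denominator = 8.670796 * 163107 = 1414267.52
Step 4 — eta = 960192.0 / 1414267.52 ≈ 0.67893 (5 s.f.)

0.67893


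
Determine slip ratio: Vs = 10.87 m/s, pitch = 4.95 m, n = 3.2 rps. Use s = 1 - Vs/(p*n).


Formula: s = 1 - Vs / (p * n)
Step 1 — p * n = 4.95 * 3.2 = 15.84
Step 2 — Vs / (p*n) = 10.87 / 15.84 = 0.686237 (6 d.p.)
Step 3 — s = 1 - 0.686237 = 0.313763

0.313763


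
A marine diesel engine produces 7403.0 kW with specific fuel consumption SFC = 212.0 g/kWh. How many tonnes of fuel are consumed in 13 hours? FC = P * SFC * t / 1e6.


Formula: FC (tonnes) = P * SFC * t / 1,000,000
Step 1 — P * SFC * t = 7403.0 * 212.0 * 13 = 20402668.0 g
Step 2 — FC (tonnes) = 20402668.0 / 1,000,000 ≈ 20.403 tonnes (5 s.f.)

20.403 tonnes


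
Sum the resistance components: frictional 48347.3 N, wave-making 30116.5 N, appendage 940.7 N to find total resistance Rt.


Formula: Rt = Rf + Rw + Ra
Substituting: Rt = 48347.3 + 30116.5 + 940.7
Result: Rt = 79404.5 N

79404.5 N


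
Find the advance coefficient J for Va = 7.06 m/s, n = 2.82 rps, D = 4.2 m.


Formula: J = Va / (n * D)
Step 1 — n * D = 2.82 * 4.2 = 11.844
Step 2 — J = 7.06 / 11.844 ≈ 0.59608 (5 s.f.)

0.59608


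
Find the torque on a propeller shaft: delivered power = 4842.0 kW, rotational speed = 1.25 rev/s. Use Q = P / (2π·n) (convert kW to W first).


Formula: Q = P_W / (2 * pi * n)
Step 1 — P_W = 4842.0 kW * 1000 = 4842000.0 W
Step 2 — 2 * pi * n = 2 * pi * 1.25 = 7.853982
Step 3 — Q = 4842000.0 / 7.853982 ≈ 616500 N·m (5 s.f.)

616500 N·m


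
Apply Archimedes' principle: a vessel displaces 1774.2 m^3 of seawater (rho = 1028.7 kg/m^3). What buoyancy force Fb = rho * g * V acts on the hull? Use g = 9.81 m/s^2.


Formula: Fb = rho * g * V
Substituting: Fb = 1028.7 * 9.81 * 1774.2
Intermediate: 1028.7 * 9.81 = 10091.547
Result: Fb = 10091.547 * 1774.2 ≈ 17904000 N (5 s.f.)

17904000 N


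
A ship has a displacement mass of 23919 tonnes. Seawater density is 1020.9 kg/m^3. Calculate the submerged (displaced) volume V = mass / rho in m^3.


Formula: V = mass / rho
Step 1 — convert tonnes to kg: 23919 t * 1000 = 23919000 kg
Step 2 — V = 23919000 / 1020.9 ≈ 23429 m^3 (5 s.f.)

23429 m^3


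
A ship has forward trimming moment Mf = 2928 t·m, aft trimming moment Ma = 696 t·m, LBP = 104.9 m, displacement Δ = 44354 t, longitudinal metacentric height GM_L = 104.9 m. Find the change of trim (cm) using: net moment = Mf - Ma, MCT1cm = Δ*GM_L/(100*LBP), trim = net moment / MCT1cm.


Formula: net trimming moment = Mf - Ma; MCT1cm = Δ*GM_L/(100*LBP); trim = net moment / MCT1cm
Step 1 — net trimming moment = 2928 - 696 = 2232 t·m
Step 2 — MCT1cm = 44354 * 104.9 / (100 * 104.9) = 443.54 t·m/cm
Step 3 — trim = 2232 / 443.54 ≈ 5.0322 cm (5 s.f.)

5.0322 cm


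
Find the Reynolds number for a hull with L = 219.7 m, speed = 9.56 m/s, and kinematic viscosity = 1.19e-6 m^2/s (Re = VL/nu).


Formula: Re = V * L / nu
Step 1 — V * L = 9.56 * 219.7 = 2100.332 m^2/s
Step 2 — Re = 2100.332 / 1.19e-6 = 1.76e+09

1.76e+09


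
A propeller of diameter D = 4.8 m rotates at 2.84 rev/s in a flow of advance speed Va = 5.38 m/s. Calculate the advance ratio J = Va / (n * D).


Formula: J = Va / (n * D)
Step 1 — n * D = 2.84 * 4.8 = 13.632
Step 2 — J = 5.38 / 13.632 ≈ 0.39466 (5 s.f.)

0.39466


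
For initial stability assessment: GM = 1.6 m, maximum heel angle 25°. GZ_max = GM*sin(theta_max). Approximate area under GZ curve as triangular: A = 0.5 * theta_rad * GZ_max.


Formula: GZ_max = GM * sin(theta); Area = 0.5 * theta_rad * GZ_max
Step 1 — GZ_max = 1.6 * sin(25°) = 1.6 * 0.422618 = 0.676189 m
Step 2 — theta_rad = 25 * pi/180 = 0.436332 rad
Step 3 — Area = 0.5 * 0.436332 * 0.676189 ≈ 0.14752 m·rad (5 s.f.)

0.14752 m·rad


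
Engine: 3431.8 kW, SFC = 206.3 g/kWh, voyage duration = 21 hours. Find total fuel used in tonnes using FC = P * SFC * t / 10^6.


Formula: FC (tonnes) = P * SFC * t / 1,000,000
Step 1 — P * SFC * t = 3431.8 * 206.3 * 21 = 14867587.14 g
Step 2 — FC (tonnes) = 14867587.14 / 1,000,000 ≈ 14.868 tonnes (5 s.f.)

14.868 tonnes


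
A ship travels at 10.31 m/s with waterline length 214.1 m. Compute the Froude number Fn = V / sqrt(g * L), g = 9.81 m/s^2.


Formula: Fn = V / sqrt(g * L)
Step 1 — g * L = 9.81 * 214.1 = 2100.321
Step 2 — sqrt(g * L) = sqrt(2100.321) = 45.829259
Step 3 — Fn = 10.31 / 45.829259 ≈ 0.22497 (5 s.f.)

0.22497


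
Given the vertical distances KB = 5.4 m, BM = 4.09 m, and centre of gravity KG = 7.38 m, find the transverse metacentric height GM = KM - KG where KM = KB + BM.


Formula: GM = KB + BM - KG
Step 1 — KM = KB + BM = 5.4 + 4.09 = 9.49 m
Step 2 — GM = KM - KG = 9.49 - 7.38 = 2.11 m

2.11 m


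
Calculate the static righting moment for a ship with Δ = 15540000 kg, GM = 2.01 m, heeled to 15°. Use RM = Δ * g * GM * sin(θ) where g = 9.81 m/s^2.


Formula: GZ = GM * sin(theta); RM = disp * g * GZ
Step 1 — GZ = 2.01 * sin(15°) = 2.01 * 0.258819 = 0.520226 m
Step 2 — RM = 15540000 * 9.81 * 0.520226 ≈ 79307000 N·m (5 s.f.)

79307000 N·m


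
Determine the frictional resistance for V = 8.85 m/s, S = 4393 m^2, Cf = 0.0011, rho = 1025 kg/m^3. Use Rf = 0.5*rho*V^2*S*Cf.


Formula: Rf = 0.5 * rho * V^2 * S * Cf
Step 1 — V^2 = 8.85^2 = 78.3225
Step 2 — 0.5 * rho * V^2 = 0.5 * 1025 * 78.3225 = 40140.28125
Step 3 — Rf = 40140.28125 * 4393 * 0.0011 ≈ 193970 N (5 s.f.)

193970 N


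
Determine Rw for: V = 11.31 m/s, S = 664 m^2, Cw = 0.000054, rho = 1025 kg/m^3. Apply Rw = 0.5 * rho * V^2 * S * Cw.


Formula: Rw = 0.5 * rho * V^2 * S * Cw
Step 1 — V^2 = 11.31^2 = 127.9161
Step 2 — 0.5 * rho * V^2 = 0.5 * 1025 * 127.9161 = 65557.00125
Step 3 — Rw = 65557.00125 * 664 * 0.000054 ≈ 2350.6 N (5 s.f.)

2350.6 N


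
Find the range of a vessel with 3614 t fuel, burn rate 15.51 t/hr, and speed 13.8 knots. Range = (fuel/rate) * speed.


Formula: endurance = fuel / rate; range = endurance * speed
Step 1 — endurance = 3614 / 15.51 = 233.011 hours
Step 2 — range = 233.011 * 13.8 ≈ 3215.6 nautical miles (5 s.f.)

3215.6 NM


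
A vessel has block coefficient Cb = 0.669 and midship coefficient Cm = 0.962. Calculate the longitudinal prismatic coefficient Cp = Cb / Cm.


Formula: Cp = Cb / Cm
Substituting: Cp = 0.669 / 0.962
Result: Cp ≈ 0.69543 (5 s.f.)

0.69543


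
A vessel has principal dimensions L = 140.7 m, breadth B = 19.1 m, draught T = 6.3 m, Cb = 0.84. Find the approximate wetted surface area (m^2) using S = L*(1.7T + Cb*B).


Formula: S = 1.7*L*T + V/T with V = Cb*L*B*T, i.e. S = L * (1.7*T + Cb*B)
Step 1 — 1.7*T = 1.7 * 6.3 = 10.71 m
Step 2 — Cb*B = 0.84 * 19.1 = 16.044 m
Step 3 — 1.7*T + Cb*B = 10.71 + 16.044 = 26.754 m
Step 4 — S = 140.7 * 26.754 ≈ 3764.3 m^2 (5 s.f.)

3764.3 m^2


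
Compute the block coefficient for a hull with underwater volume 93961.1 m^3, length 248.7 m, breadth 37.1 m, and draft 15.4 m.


Formula: Cb = V / (L * B * T)
Step 1 — L * B * T = 248.7 * 37.1 * 15.4 = 142092.258 m^3
Step 2 — Cb = 93961.1 / 142092.258 ≈ 0.66127 (5 s.f.)

0.66127


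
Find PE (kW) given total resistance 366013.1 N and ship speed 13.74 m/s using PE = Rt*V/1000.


Formula: PE = Rt * V / 1000 (kW)
Step 1 — PE (W) = 366013.1 * 13.74 = 5029019.994 W
Step 2 — PE (kW) = 5029019.994 / 1000 ≈ 5029.0 kW (5 s.f.)

5029.0 kW


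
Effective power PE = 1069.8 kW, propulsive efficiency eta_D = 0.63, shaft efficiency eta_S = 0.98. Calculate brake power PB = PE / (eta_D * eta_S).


Formula: PB = PE / (eta_D * eta_S)
Step 1 — combined efficiency = eta_D * eta_S = 0.63 * 0.98 = 0.6174
Step 2 — PB = 1069.8 / 0.6174 ≈ 1732.8 kW (5 s.f.)

1732.8 kW


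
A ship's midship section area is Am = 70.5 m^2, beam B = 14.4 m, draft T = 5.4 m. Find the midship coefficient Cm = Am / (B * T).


Formula: Cm = Am / (B * T)
Step 1 — B * T = 14.4 * 5.4 = 77.76 m^2
Step 2 — Cm = 70.5 / 77.76 ≈ 0.90664 (5 s.f.)

0.90664


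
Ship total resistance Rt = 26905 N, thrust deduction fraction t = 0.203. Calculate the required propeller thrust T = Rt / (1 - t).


Formula: T = Rt / (1 - t)
Step 1 — (1 - t) = 1 - 0.203 = 0.797
Step 2 — T = 26905 / 0.797 ≈ 33758 N (5 s.f.)

33758 N


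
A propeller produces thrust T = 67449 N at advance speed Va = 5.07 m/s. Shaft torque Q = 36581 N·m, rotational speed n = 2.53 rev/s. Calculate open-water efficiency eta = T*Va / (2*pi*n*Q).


Formula: eta = T * Va / (2 * pi * n * Q)
Step 1 — numerator = T * Va = 67449 * 5.07 = 341966.43
Step 2 — 2 * pi * n = 2 * pi * 2.53 = 15.896459
Step 3 — denominator = 15.896459 * 36581 = 581508.37
Step 4 — eta = 341966.43 / 581508.37 ≈ 0.58807 (5 s.f.)

0.58807


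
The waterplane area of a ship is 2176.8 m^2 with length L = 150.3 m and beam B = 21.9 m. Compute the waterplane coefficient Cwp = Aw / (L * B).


Formula: Cwp = Aw / (L * B)
Step 1 — L * B = 150.3 * 21.9 = 3291.57 m^2
Step 2 — Cwp = 2176.8 / 3291.57 ≈ 0.66133 (5 s.f.)

0.66133


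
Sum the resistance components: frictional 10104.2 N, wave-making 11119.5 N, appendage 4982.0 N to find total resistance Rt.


Formula: Rt = Rf + Rw + Ra
Substituting: Rt = 10104.2 + 11119.5 + 4982.0
Result: Rt = 26205.7 N

26205.7 N


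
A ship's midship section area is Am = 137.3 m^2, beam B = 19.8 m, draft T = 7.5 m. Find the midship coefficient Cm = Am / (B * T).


Formula: Cm = Am / (B * T)
Step 1 — B * T = 19.8 * 7.5 = 148.5 m^2
Step 2 — Cm = 137.3 / 148.5 ≈ 0.92458 (5 s.f.)

0.92458


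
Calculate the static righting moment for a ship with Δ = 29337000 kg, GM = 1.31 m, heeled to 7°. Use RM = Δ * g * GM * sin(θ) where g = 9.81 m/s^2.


Formula: GZ = GM * sin(theta); RM = disp * g * GZ
Step 1 — GZ = 1.31 * sin(7°) = 1.31 * 0.121869 = 0.159648 m
Step 2 — RM = 29337000 * 9.81 * 0.159648 ≈ 45946000 N·m (5 s.f.)

45946000 N·m


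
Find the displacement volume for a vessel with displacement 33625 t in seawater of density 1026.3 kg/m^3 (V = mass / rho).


Formula: V = mass / rho
Step 1 — convert tonnes to kg: 33625 t * 1000 = 33625000 kg
Step 2 — V = 33625000 / 1026.3 ≈ 32763 m^3 (5 s.f.)

32763 m^3


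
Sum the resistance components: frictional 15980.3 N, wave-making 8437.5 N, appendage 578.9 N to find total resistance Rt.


Formula: Rt = Rf + Rw + Ra
Substituting: Rt = 15980.3 + 8437.5 + 578.9
Result: Rt = 24996.7 N

24996.7 N


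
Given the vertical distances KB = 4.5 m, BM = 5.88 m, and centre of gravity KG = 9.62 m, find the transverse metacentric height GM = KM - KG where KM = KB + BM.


Formula: GM = KB + BM - KG
Step 1 — KM = KB + BM = 4.5 + 5.88 = 10.38 m
Step 2 — GM = KM - KG = 10.38 - 9.62 = 0.76 m

0.76 m


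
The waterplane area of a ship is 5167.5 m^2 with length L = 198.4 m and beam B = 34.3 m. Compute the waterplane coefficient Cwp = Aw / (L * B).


Formula: Cwp = Aw / (L * B)
Step 1 — L * B = 198.4 * 34.3 = 6805.12 m^2
Step 2 — Cwp = 5167.5 / 6805.12 ≈ 0.75935 (5 s.f.)

0.75935


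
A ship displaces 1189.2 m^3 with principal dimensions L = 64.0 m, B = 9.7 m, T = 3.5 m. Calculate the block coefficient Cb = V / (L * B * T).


Formula: Cb = V / (L * B * T)
Step 1 — L * B * T = 64.0 * 9.7 * 3.5 = 2172.8 m^3
Step 2 — Cb = 1189.2 / 2172.8 ≈ 0.54731 (5 s.f.)

0.54731


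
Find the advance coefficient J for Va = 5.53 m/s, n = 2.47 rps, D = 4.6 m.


Formula: J = Va / (n * D)
Step 1 — n * D = 2.47 * 4.6 = 11.362
Step 2 — J = 5.53 / 11.362 ≈ 0.48671 (5 s.f.)

0.48671


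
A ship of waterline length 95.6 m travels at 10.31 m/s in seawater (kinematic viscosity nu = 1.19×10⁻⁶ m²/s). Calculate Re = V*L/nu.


Formula: Re = V * L / nu
Step 1 — V * L = 10.31 * 95.6 = 985.636 m^2/s
Step 2 — Re = 985.636 / 1.19e-6 = 8.28e+08

8.28e+08


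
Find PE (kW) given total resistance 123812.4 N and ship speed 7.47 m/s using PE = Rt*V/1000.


Formula: PE = Rt * V / 1000 (kW)
Step 1 — PE (W) = 123812.4 * 7.47 = 924878.628 W
Step 2 — PE (kW) = 924878.628 / 1000 ≈ 924.88 kW (5 s.f.)

924.88 kW


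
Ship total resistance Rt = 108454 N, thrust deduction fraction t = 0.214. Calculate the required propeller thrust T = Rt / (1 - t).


Formula: T = Rt / (1 - t)
Step 1 — (1 - t) = 1 - 0.214 = 0.786
Step 2 — T = 108454 / 0.786 ≈ 137980 N (5 s.f.)

137980 N


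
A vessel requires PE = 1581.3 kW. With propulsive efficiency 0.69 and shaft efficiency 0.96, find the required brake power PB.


Formula: PB = PE / (eta_D * eta_S)
Step 1 — combined efficiency = eta_D * eta_S = 0.69 * 0.96 = 0.6624
Step 2 — PB = 1581.3 / 0.6624 ≈ 2387.2 kW (5 s.f.)

2387.2 kW


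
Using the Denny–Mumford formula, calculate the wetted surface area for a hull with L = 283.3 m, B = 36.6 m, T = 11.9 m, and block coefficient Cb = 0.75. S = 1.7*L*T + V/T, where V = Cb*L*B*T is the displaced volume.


Formula: S = 1.7*L*T + V/T with V = Cb*L*B*T, i.e. S = L * (1.7*T + Cb*B)
Step 1 — 1.7*T = 1.7 * 11.9 = 20.23 m
Step 2 — Cb*B = 0.75 * 36.6 = 27.45 m
Step 3 — 1.7*T + Cb*B = 20.23 + 27.45 = 47.68 m
Step 4 — S = 283.3 * 47.68 ≈ 13508 m^2 (5 s.f.)

13508 m^2


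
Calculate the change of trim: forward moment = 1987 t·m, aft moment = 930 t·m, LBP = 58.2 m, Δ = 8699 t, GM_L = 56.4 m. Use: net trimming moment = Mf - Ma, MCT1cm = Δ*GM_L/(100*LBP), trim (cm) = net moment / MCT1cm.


Formula: net trimming moment = Mf - Ma; MCT1cm = Δ*GM_L/(100*LBP); trim = net moment / MCT1cm
Step 1 — net trimming moment = 1987 - 930 = 1057 t·m
Step 2 — MCT1cm = 8699 * 56.4 / (100 * 58.2) = 84.2996 t·m/cm
Step 3 — trim = 1057 / 84.2996 ≈ 12.539 cm (5 s.f.)

12.539 cm


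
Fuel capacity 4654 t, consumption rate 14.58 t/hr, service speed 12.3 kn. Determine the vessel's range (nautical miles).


Formula: endurance = fuel / rate; range = endurance * speed
Step 1 — endurance = 4654 / 14.58 = 319.2044 hours
Step 2 — range = 319.2044 * 12.3 ≈ 3926.2 nautical miles (5 s.f.)

3926.2 NM


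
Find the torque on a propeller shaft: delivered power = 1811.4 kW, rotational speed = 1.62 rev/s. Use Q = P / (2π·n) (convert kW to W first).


Formula: Q = P_W / (2 * pi * n)
Step 1 — P_W = 1811.4 kW * 1000 = 1811400.0 W
Step 2 — 2 * pi * n = 2 * pi * 1.62 = 10.17876
Step 3 — Q = 1811400.0 / 10.17876 ≈ 177960 N·m (5 s.f.)

177960 N·m


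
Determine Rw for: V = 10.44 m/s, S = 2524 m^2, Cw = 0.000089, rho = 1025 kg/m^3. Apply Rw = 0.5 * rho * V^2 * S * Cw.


Formula: Rw = 0.5 * rho * V^2 * S * Cw
Step 1 — V^2 = 10.44^2 = 108.9936
Step 2 — 0.5 * rho * V^2 = 0.5 * 1025 * 108.9936 = 55859.22
Step 3 — Rw = 55859.22 * 2524 * 0.000089 ≈ 12548 N (5 s.f.)

12548 N


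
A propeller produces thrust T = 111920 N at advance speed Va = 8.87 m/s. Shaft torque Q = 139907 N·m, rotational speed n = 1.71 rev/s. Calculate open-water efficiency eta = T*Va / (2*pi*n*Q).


Formula: eta = T * Va / (2 * pi * n * Q)
Step 1 — numerator = T * Va = 111920 * 8.87 = 992730.4
Step 2 — 2 * pi * n = 2 * pi * 1.71 = 10.744247
Step 3 — denominator = 10.744247 * 139907 = 1503195.37
Step 4 — eta = 992730.4 / 1503195.37 ≈ 0.66041 (5 s.f.)

0.66041


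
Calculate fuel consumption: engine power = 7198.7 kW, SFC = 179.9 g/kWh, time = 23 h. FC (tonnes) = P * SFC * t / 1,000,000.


Formula: FC (tonnes) = P * SFC * t / 1,000,000
Step 1 — P * SFC * t = 7198.7 * 179.9 * 23 = 29786060.99 g
Step 2 — FC (tonnes) = 29786060.99 / 1,000,000 ≈ 29.786 tonnes (5 s.f.)

29.786 tonnes


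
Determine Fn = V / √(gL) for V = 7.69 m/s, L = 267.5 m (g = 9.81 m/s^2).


Formula: Fn = V / sqrt(g * L)
Step 1 — g * L = 9.81 * 267.5 = 2624.175
Step 2 — sqrt(g * L) = sqrt(2624.175) = 51.226702
Step 3 — Fn = 7.69 / 51.226702 ≈ 0.15012 (5 s.f.)

0.15012


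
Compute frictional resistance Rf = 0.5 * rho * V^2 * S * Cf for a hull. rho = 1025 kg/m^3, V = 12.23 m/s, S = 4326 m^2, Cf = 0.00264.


Formula: Rf = 0.5 * rho * V^2 * S * Cf
Step 1 — V^2 = 12.23^2 = 149.5729
Step 2 — 0.5 * rho * V^2 = 0.5 * 1025 * 149.5729 = 76656.11125
Step 3 — Rf = 76656.11125 * 4326 * 0.00264 ≈ 875460 N (5 s.f.)

875460 N


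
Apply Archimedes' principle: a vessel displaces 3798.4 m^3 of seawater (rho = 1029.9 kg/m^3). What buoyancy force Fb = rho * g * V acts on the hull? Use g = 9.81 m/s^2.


Formula: Fb = rho * g * V
Substituting: Fb = 1029.9 * 9.81 * 3798.4
Intermediate: 1029.9 * 9.81 = 10103.319
Result: Fb = 10103.319 * 3798.4 ≈ 38376000 N (5 s.f.)

38376000 N


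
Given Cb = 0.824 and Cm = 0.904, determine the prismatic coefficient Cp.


Formula: Cp = Cb / Cm
Substituting: Cp = 0.824 / 0.904
Result: Cp ≈ 0.91150 (5 s.f.)

0.91150


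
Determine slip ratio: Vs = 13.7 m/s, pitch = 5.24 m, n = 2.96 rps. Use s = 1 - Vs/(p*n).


Formula: s = 1 - Vs / (p * n)
Step 1 — p * n = 5.24 * 2.96 = 15.5104
Step 2 — Vs / (p*n) = 13.7 / 15.5104 = 0.883278 (6 d.p.)
Step 3 — s = 1 - 0.883278 = 0.116722

0.116722


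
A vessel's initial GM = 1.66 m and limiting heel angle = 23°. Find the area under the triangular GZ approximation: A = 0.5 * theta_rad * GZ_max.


Formula: GZ_max = GM * sin(theta); Area = 0.5 * theta_rad * GZ_max
Step 1 — GZ_max = 1.66 * sin(23°) = 1.66 * 0.390731 = 0.648613 m
Step 2 — theta_rad = 23 * pi/180 = 0.401426 rad
Step 3 — Area = 0.5 * 0.401426 * 0.648613 ≈ 0.13019 m·rad (5 s.f.)

0.13019 m·rad


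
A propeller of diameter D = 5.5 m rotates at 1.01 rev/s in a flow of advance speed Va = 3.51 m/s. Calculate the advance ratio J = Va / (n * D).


Formula: J = Va / (n * D)
Step 1 — n * D = 1.01 * 5.5 = 5.555
Step 2 — J = 3.51 / 5.555 ≈ 0.63186 (5 s.f.)

0.63186


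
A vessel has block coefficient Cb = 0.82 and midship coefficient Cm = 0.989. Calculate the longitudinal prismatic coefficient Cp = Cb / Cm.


Formula: Cp = Cb / Cm
Substituting: Cp = 0.82 / 0.989
Result: Cp ≈ 0.82912 (5 s.f.)

0.82912


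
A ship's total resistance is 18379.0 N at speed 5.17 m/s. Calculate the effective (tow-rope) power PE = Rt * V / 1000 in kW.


Formula: PE = Rt * V / 1000 (kW)
Step 1 — PE (W) = 18379.0 * 5.17 = 95019.43 W
Step 2 — PE (kW) = 95019.43 / 1000 ≈ 95.019 kW (5 s.f.)

95.019 kW


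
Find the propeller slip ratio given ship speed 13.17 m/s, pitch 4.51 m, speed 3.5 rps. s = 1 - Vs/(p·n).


Formula: s = 1 - Vs / (p * n)
Step 1 — p * n = 4.51 * 3.5 = 15.785
Step 2 — Vs / (p*n) = 13.17 / 15.785 = 0.834336 (6 d.p.)
Step 3 — s = 1 - 0.834336 = 0.165664

0.165664


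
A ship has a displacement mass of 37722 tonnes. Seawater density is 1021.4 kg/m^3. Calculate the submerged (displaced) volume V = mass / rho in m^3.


Formula: V = mass / rho
Step 1 — convert tonnes to kg: 37722 t * 1000 = 37722000 kg
Step 2 — V = 37722000 / 1021.4 ≈ 36932 m^3 (5 s.f.)

36932 m^3


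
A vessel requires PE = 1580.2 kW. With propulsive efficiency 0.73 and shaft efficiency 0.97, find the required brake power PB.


Formula: PB = PE / (eta_D * eta_S)
Step 1 — combined efficiency = eta_D * eta_S = 0.73 * 0.97 = 0.7081
Step 2 — PB = 1580.2 / 0.7081 ≈ 2231.6 kW (5 s.f.)

2231.6 kW


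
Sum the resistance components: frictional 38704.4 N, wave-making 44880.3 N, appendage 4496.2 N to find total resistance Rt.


Formula: Rt = Rf + Rw + Ra
Substituting: Rt = 38704.4 + 44880.3 + 4496.2
Result: Rt = 88080.9 N

88080.9 N


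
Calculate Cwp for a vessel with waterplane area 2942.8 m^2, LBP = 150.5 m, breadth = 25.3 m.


Formula: Cwp = Aw / (L * B)
Step 1 — L * B = 150.5 * 25.3 = 3807.65 m^2
Step 2 — Cwp = 2942.8 / 3807.65 ≈ 0.77287 (5 s.f.)

0.77287


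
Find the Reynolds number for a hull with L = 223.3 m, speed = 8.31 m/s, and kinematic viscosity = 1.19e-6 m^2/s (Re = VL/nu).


Formula: Re = V * L / nu
Step 1 — V * L = 8.31 * 223.3 = 1855.623 m^2/s
Step 2 — Re = 1855.623 / 1.19e-6 = 1.56e+09

1.56e+09


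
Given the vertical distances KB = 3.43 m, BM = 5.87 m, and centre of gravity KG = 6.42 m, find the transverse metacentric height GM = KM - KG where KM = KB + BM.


Formula: GM = KB + BM - KG
Step 1 — KM = KB + BM = 3.43 + 5.87 = 9.3 m
Step 2 — GM = KM - KG = 9.3 - 6.42 = 2.88 m

2.88 m


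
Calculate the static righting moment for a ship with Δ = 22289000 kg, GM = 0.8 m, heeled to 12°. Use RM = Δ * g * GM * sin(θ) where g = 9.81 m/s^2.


Formula: GZ = GM * sin(theta); RM = disp * g * GZ
Step 1 — GZ = 0.8 * sin(12°) = 0.8 * 0.207912 = 0.16633 m
Step 2 — RM = 22289000 * 9.81 * 0.16633 ≈ 36369000 N·m (5 s.f.)

36369000 N·m


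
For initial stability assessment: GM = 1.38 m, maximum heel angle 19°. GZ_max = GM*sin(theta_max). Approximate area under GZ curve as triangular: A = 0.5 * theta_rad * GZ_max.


Formula: GZ_max = GM * sin(theta); Area = 0.5 * theta_rad * GZ_max
Step 1 — GZ_max = 1.38 * sin(19°) = 1.38 * 0.325568 = 0.449284 m
Step 2 — theta_rad = 19 * pi/180 = 0.331613 rad
Step 3 — Area = 0.5 * 0.331613 * 0.449284 ≈ 0.074494 m·rad (5 s.f.)

0.074494 m·rad


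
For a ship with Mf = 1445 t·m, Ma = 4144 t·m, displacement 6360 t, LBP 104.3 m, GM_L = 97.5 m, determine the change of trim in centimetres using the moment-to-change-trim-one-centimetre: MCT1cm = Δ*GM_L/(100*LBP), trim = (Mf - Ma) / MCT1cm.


Formula: net trimming moment = Mf - Ma; MCT1cm = Δ*GM_L/(100*LBP); trim = net moment / MCT1cm
Step 1 — net trimming moment = 1445 - 4144 = -2699 t·m
Step 2 — MCT1cm = 6360 * 97.5 / (100 * 104.3) = 59.4535 t·m/cm
Step 3 — trim = -2699 / 59.4535 ≈ -45.397 cm (5 s.f.)

-45.397 cm


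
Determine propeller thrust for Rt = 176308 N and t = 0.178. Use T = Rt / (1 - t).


Formula: T = Rt / (1 - t)
Step 1 — (1 - t) = 1 - 0.178 = 0.822
Step 2 — T = 176308 / 0.822 ≈ 214490 N (5 s.f.)

214490 N


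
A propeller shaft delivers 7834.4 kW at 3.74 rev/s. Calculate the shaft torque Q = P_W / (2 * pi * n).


Formula: Q = P_W / (2 * pi * n)
Step 1 — P_W = 7834.4 kW * 1000 = 7834400.0 W
Step 2 — 2 * pi * n = 2 * pi * 3.74 = 23.499113
Step 3 — Q = 7834400.0 / 23.499113 ≈ 333390 N·m (5 s.f.)

333390 N·m


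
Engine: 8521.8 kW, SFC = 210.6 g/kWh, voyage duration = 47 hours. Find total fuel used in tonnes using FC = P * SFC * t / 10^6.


Formula: FC (tonnes) = P * SFC * t / 1,000,000
Step 1 — P * SFC * t = 8521.8 * 210.6 * 47 = 84350480.76 g
Step 2 — FC (tonnes) = 84350480.76 / 1,000,000 ≈ 84.350 tonnes (5 s.f.)

84.350 tonnes


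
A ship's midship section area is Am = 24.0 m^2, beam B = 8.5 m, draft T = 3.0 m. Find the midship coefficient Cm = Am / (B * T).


Formula: Cm = Am / (B * T)
Step 1 — B * T = 8.5 * 3.0 = 25.5 m^2
Step 2 — Cm = 24.0 / 25.5 ≈ 0.94118 (5 s.f.)

0.94118


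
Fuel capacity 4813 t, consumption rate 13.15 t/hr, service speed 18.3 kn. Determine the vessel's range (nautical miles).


Formula: endurance = fuel / rate; range = endurance * speed
Step 1 — endurance = 4813 / 13.15 = 366.0076 hours
Step 2 — range = 366.0076 * 18.3 ≈ 6697.9 nautical miles (5 s.f.)

6697.9 NM


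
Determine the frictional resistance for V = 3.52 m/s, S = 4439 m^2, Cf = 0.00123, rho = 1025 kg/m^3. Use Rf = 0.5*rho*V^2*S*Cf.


Formula: Rf = 0.5 * rho * V^2 * S * Cf
Step 1 — V^2 = 3.52^2 = 12.3904
Step 2 — 0.5 * rho * V^2 = 0.5 * 1025 * 12.3904 = 6350.08
Step 3 — Rf = 6350.08 * 4439 * 0.00123 ≈ 34671 N (5 s.f.)

34671 N


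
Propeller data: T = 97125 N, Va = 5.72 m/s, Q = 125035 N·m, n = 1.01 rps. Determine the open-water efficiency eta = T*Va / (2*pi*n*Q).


Formula: eta = T * Va / (2 * pi * n * Q)
Step 1 — numerator = T * Va = 97125 * 5.72 = 555555.0
Step 2 — 2 * pi * n = 2 * pi * 1.01 = 6.346017
Step 3 — denominator = 6.346017 * 125035 = 793474.24
Step 4 — eta = 555555.0 / 793474.24 ≈ 0.70016 (5 s.f.)

0.70016


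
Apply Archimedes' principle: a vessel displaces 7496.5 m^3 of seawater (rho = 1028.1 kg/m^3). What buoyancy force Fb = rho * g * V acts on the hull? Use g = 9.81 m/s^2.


Formula: Fb = rho * g * V
Substituting: Fb = 1028.1 * 9.81 * 7496.5
Intermediate: 1028.1 * 9.81 = 10085.661
Result: Fb = 10085.661 * 7496.5 ≈ 75607000 N (5 s.f.)

75607000 N


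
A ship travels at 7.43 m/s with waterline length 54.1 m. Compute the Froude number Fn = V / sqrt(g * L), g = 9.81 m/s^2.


Formula: Fn = V / sqrt(g * L)
Step 1 — g * L = 9.81 * 54.1 = 530.721
Step 2 — sqrt(g * L) = sqrt(530.721) = 23.037383
Step 3 — Fn = 7.43 / 23.037383 ≈ 0.32252 (5 s.f.)

0.32252


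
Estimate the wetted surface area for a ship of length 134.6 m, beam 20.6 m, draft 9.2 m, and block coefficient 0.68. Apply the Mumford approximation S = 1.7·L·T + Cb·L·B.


Formula: S = 1.7*L*T + V/T with V = Cb*L*B*T, i.e. S = L * (1.7*T + Cb*B)
Step 1 — 1.7*T = 1.7 * 9.2 = 15.64 m
Step 2 — Cb*B = 0.68 * 20.6 = 14.008 m
Step 3 — 1.7*T + Cb*B = 15.64 + 14.008 = 29.648 m
Step 4 — S = 134.6 * 29.648 ≈ 3990.6 m^2 (5 s.f.)

3990.6 m^2


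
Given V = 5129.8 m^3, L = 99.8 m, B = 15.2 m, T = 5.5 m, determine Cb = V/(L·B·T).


Formula: Cb = V / (L * B * T)
Step 1 — L * B * T = 99.8 * 15.2 * 5.5 = 8343.28 m^3
Step 2 — Cb = 5129.8 / 8343.28 ≈ 0.61484 (5 s.f.)

0.61484


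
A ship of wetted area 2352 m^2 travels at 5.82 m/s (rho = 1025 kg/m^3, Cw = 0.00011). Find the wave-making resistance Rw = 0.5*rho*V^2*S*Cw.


Formula: Rw = 0.5 * rho * V^2 * S * Cw
Step 1 — V^2 = 5.82^2 = 33.8724
Step 2 — 0.5 * rho * V^2 = 0.5 * 1025 * 33.8724 = 17359.605
Step 3 — Rw = 17359.605 * 2352 * 0.00011 ≈ 4491.3 N (5 s.f.)

4491.3 N


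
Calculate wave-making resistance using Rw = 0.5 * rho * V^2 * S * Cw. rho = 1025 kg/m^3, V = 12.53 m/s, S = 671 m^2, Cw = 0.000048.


Formula: Rw = 0.5 * rho * V^2 * S * Cw
Step 1 — V^2 = 12.53^2 = 157.0009
Step 2 — 0.5 * rho * V^2 = 0.5 * 1025 * 157.0009 = 80462.96125
Step 3 — Rw = 80462.96125 * 671 * 0.000048 ≈ 2591.6 N (5 s.f.)

2591.6 N


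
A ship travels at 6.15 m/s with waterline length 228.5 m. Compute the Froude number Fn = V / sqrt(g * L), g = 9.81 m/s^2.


Formula: Fn = V / sqrt(g * L)
Step 1 — g * L = 9.81 * 228.5 = 2241.585
Step 2 — sqrt(g * L) = sqrt(2241.585) = 47.34538
Step 3 — Fn = 6.15 / 47.34538 ≈ 0.12990 (5 s.f.)

0.12990


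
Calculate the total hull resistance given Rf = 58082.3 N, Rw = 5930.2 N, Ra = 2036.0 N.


Formula: Rt = Rf + Rw + Ra
Substituting: Rt = 58082.3 + 5930.2 + 2036.0
Result: Rt = 66048.5 N

66048.5 N


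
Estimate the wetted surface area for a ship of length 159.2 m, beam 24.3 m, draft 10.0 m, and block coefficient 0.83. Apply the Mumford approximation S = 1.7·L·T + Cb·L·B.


Formula: S = 1.7*L*T + V/T with V = Cb*L*B*T, i.e. S = L * (1.7*T + Cb*B)
Step 1 — 1.7*T = 1.7 * 10.0 = 17.0 m
Step 2 — Cb*B = 0.83 * 24.3 = 20.169 m
Step 3 — 1.7*T + Cb*B = 17.0 + 20.169 = 37.169 m
Step 4 — S = 159.2 * 37.169 ≈ 5917.3 m^2 (5 s.f.)

5917.3 m^2


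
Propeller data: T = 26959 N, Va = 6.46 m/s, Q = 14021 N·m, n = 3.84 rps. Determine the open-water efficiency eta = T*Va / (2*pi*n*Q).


Formula: eta = T * Va / (2 * pi * n * Q)
Step 1 — numerator = T * Va = 26959 * 6.46 = 174155.14
Step 2 — 2 * pi * n = 2 * pi * 3.84 = 24.127432
Step 3 — denominator = 24.127432 * 14021 = 338290.72
Step 4 — eta = 174155.14 / 338290.72 ≈ 0.51481 (5 s.f.)

0.51481


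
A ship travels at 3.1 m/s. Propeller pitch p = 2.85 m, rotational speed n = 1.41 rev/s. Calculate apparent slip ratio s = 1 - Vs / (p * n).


Formula: s = 1 - Vs / (p * n)
Step 1 — p * n = 2.85 * 1.41 = 4.0185
Step 2 — Vs / (p*n) = 3.1 / 4.0185 = 0.771432 (6 d.p.)
Step 3 — s = 1 - 0.771432 = 0.228568

0.228568


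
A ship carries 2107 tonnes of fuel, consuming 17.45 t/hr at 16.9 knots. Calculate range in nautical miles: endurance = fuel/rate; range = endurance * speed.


Formula: endurance = fuel / rate; range = endurance * speed
Step 1 — endurance = 2107 / 17.45 = 120.745 hours
Step 2 — range = 120.745 * 16.9 ≈ 2040.6 nautical miles (5 s.f.)

2040.6 NM


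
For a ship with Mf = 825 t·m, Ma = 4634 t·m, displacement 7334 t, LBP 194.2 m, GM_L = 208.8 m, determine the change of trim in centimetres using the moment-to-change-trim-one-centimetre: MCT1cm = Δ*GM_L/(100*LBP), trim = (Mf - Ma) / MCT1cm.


Formula: net trimming moment = Mf - Ma; MCT1cm = Δ*GM_L/(100*LBP); trim = net moment / MCT1cm
Step 1 — net trimming moment = 825 - 4634 = -3809 t·m
Step 2 — MCT1cm = 7334 * 208.8 / (100 * 194.2) = 78.8537 t·m/cm
Step 3 — trim = -3809 / 78.8537 ≈ -48.305 cm (5 s.f.)

-48.305 cm


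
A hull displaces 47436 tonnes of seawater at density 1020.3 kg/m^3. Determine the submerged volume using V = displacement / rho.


Formula: V = mass / rho
Step 1 — convert tonnes to kg: 47436 t * 1000 = 47436000 kg
Step 2 — V = 47436000 / 1020.3 ≈ 46492 m^3 (5 s.f.)

46492 m^3


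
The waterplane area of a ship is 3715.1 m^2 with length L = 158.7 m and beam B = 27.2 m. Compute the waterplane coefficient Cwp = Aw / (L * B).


Formula: Cwp = Aw / (L * B)
Step 1 — L * B = 158.7 * 27.2 = 4316.64 m^2
Step 2 — Cwp = 3715.1 / 4316.64 ≈ 0.86065 (5 s.f.)

0.86065


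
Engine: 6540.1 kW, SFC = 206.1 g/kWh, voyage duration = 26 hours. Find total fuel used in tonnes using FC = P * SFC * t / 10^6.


Formula: FC (tonnes) = P * SFC * t / 1,000,000
Step 1 — P * SFC * t = 6540.1 * 206.1 * 26 = 35045779.86 g
Step 2 — FC (tonnes) = 35045779.86 / 1,000,000 ≈ 35.046 tonnes (5 s.f.)

35.046 tonnes


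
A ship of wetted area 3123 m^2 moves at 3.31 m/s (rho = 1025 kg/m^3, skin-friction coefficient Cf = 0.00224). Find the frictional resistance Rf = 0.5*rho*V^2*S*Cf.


Formula: Rf = 0.5 * rho * V^2 * S * Cf
Step 1 — V^2 = 3.31^2 = 10.9561
Step 2 — 0.5 * rho * V^2 = 0.5 * 1025 * 10.9561 = 5615.00125
Step 3 — Rf = 5615.00125 * 3123 * 0.00224 ≈ 39280 N (5 s.f.)

39280 N


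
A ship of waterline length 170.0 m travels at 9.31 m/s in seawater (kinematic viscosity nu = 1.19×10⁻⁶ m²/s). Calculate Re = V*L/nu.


Formula: Re = V * L / nu
Step 1 — V * L = 9.31 * 170.0 = 1582.7 m^2/s
Step 2 — Re = 1582.7 / 1.19e-6 = 1.33e+09

1.33e+09


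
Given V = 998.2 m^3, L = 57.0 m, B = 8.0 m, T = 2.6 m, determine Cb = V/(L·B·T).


Formula: Cb = V / (L * B * T)
Step 1 — L * B * T = 57.0 * 8.0 * 2.6 = 1185.6 m^3
Step 2 — Cb = 998.2 / 1185.6 ≈ 0.84194 (5 s.f.)

0.84194


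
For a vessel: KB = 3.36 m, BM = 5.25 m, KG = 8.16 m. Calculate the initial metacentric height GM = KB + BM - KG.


Formula: GM = KB + BM - KG
Step 1 — KM = KB + BM = 3.36 + 5.25 = 8.61 m
Step 2 — GM = KM - KG = 8.61 - 8.16 = 0.45 m

0.45 m


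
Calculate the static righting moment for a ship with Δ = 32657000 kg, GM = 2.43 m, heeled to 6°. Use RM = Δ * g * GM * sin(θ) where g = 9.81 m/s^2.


Formula: GZ = GM * sin(theta); RM = disp * g * GZ
Step 1 — GZ = 2.43 * sin(6°) = 2.43 * 0.104528 = 0.254003 m
Step 2 — RM = 32657000 * 9.81 * 0.254003 ≈ 81374000 N·m (5 s.f.)

81374000 N·m
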